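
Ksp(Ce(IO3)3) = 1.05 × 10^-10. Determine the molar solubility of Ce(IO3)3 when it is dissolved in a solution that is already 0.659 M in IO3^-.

s ≈ 3.67 × 10^-10 M

Ce(IO3)3(s) <=> Ce^3+ + 3 IO3^-
Ksp = [Ce^3+][IO3^-]^3
Let s be the molar solubility in this solution. [Ce^3+] = s, [IO3^-] = 0.659 + 3s ≈ 0.659 (since the IO3^- already present dominates).
Ksp ≈ s × (0.659)^3
s = 3.67 × 10^-10 M
Check: 3s = 1.1 × 10^-9 ≪ 0.659, so the approximation is valid.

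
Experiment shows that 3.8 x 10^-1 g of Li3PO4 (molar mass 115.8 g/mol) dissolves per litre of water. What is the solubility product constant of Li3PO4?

Ksp ≈ 3.1 × 10^-9

Molar solubility s = (3.8 × 10^-1 g/L) / (115.8 g/mol) = 3.28 × 10^-3 M.
Li3PO4(s) <=> 3 Li^+(aq) + PO4^3-(aq)
With molar solubility s: [Li^+] = 3s, [PO4^3-] = s.
Ksp = [Li^+]^3[PO4^3-]
So Ksp = (3s)^3 × s = 27s^4
Ksp = 27 × (3.28 × 10^-3)^4 = 3.1 × 10^-9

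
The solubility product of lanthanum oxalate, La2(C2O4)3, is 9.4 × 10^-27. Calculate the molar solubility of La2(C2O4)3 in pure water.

2.4e-6 M

La2(C2O4)3(s) ⇌ 2 La^3+ + 3 C2O4^2-
Ksp = [La^3+]^2[C2O4^2-]^3
Let s = molar solubility. Then [La^3+] = 2s and [C2O4^2-] = 3s.
So Ksp = (2s)^2 × (3s)^3 = 108s^5
s = (9.4 × 10^-27 / 108)^(1/5) = 2.4 x 10^-6 M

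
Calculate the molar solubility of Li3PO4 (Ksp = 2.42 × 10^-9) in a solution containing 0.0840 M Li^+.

s = 4.08e-6 M

Li3PO4(s) <=> 3 Li^+(aq) + PO4^3-(aq)
Ksp = [Li^+]^3[PO4^3-]
Let s = moles of Li3PO4 that dissolve per litre. [Li^+] = 0.0840 + 3s ≈ 0.0840, [PO4^3-] = s (common-ion effect: Li^+ is already 0.0840 M).
Ksp ≈ (0.0840)^3 × s
s = 4.08 × 10^-6 M
Check: 3s = 1.2 x 10^-5 ≪ 0.0840, so the approximation is valid.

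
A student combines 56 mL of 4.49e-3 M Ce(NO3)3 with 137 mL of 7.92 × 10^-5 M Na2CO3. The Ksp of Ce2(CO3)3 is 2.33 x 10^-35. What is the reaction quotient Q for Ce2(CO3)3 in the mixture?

Total volume = 56 + 137 = 193 mL.
[Ce^3+] = 4.49 × 10^-3 × (56/193) = 1.303 × 10^-3 M
[CO3^2-] = 7.92 × 10^-5 × (137/193) = 5.622 x 10^-5 M
Ce2(CO3)3(s) <=> 2 Ce^3+ + 3 CO3^2-, so Q = [Ce^3+]^2[CO3^2-]^3
Q = (1.303 × 10^-3)^2(5.622 × 10^-5)^3 = 3.02 × 10^-19
Q > Ksp, so Ce2(CO3)3 will precipitate.

Q = 3.02 × 10^-19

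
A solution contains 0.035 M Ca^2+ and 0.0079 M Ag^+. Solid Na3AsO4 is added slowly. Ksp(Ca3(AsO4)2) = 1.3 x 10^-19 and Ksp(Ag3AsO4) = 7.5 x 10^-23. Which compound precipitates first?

Each salt begins to precipitate when Q = Ksp, i.e. when [AsO4^3-] reaches its threshold.
For Ca3(AsO4)2: 1.3 x 10^-19 = (0.035)^3 × [AsO4^3-]^2  ⇒  [AsO4^3-] = 5.5 × 10^-8 M.
For Ag3AsO4: 7.5 x 10^-23 = (0.0079)^3 × [AsO4^3-]  ⇒  [AsO4^3-] = 1.5 × 10^-16 M.
The salt with the lower threshold [AsO4^3-] precipitates first: Ag3AsO4.

Ag3AsO4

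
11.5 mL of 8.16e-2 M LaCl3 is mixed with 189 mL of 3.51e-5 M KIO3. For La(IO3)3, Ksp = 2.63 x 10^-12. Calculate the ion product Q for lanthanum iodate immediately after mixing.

Q ≈ 1.70 × 10^-16

Total volume = 11.5 + 189 = 200.5 mL.
[La^3+] = 8.16 × 10^-2 × (11.5/200.5) = 4.680 × 10^-3 M
[IO3^-] = 3.51 × 10^-5 × (189/200.5) = 3.309 × 10^-5 M
La(IO3)3(s) ⇌ La^3+(aq) + 3 IO3^-(aq), so Q = [La^3+][IO3^-]^3
Q = (4.680 × 10^-3)(3.309 x 10^-5)^3 = 1.70 × 10^-16
Q < Ksp, so no precipitate of La(IO3)3 forms.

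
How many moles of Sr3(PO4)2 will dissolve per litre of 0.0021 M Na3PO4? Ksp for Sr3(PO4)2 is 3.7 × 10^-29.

Sr3(PO4)2(s) ⇌ 3 Sr^2+(aq) + 2 PO4^3-(aq)
Ksp = [Sr^2+]^3[PO4^3-]^2
Let s = moles of Sr3(PO4)2 that dissolve per litre. [Sr^2+] = 3s, [PO4^3-] = 0.0021 + 2s ≈ 0.0021 (since PO4^3- from Na3PO4 dominates).
Ksp ≈ (3s)^3 × (0.0021)^2
s = 6.8 × 10^-9 M
Check: 2s = 1.4 × 10^-8 ≪ 0.0021, so the approximation is valid.

6.8 × 10^-9 M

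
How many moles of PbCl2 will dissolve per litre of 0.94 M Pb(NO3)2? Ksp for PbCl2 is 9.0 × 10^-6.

PbCl2(s) ⇌ Pb^2+ + 2 Cl^-
Ksp = [Pb^2+][Cl^-]^2
Let s = moles of PbCl2 that dissolve per litre. [Pb^2+] = 0.94 + s ≈ 0.94, [Cl^-] = 2s (since Pb^2+ from Pb(NO3)2 dominates).
Ksp ≈ 0.94 × (2s)^2
s = 1.5 × 10^-3 M
Check: s = 1.5 × 10^-3 ≪ 0.94, so the approximation is valid.

s ≈ 1.5 × 10^-3 M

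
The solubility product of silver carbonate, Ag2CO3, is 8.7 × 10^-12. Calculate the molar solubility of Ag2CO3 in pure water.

s ≈ 1.3e-4 M

Ag2CO3(s) ⇌ 2 Ag^+ + CO3^2-
Ksp = [Ag^+]^2[CO3^2-]
If s mol/L of Ag2CO3 dissolves, [Ag^+] = 2s and [CO3^2-] = s.
Substituting: Ksp = (2s)^2s = 4s^3
Solving, s = (8.7 × 10^-12/4)^(1/3) = 1.3 × 10^-4 M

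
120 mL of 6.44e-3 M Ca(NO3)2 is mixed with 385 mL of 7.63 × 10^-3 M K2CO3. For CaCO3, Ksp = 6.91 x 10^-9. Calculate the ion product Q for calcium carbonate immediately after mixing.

Total volume = 120 + 385 = 505 mL.
[Ca^2+] = 6.44 × 10^-3 × (120/505) = 1.530 × 10^-3 M
[CO3^2-] = 7.63 × 10^-3 × (385/505) = 5.817 × 10^-3 M
CaCO3(s) ⇌ Ca^2+ + CO3^2-, so Q = [Ca^2+][CO3^2-]
Q = (1.530 × 10^-3)(5.817 x 10^-3) = 8.90 × 10^-6
Q > Ksp, so CaCO3 will precipitate.

Q ≈ 8.90e-6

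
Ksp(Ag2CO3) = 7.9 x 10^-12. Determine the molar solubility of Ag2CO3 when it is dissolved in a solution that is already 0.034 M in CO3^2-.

s = 7.6 × 10^-6 M

Ag2CO3(s) ⇌ 2 Ag^+(aq) + CO3^2-(aq)
Ksp = [Ag^+]^2[CO3^2-]
Let s be the molar solubility in this solution. [Ag^+] = 2s, [CO3^2-] = 0.034 + s ≈ 0.034 (Ksp is small, so little additional dissolves).
Ksp ≈ (2s)^2 × 0.034
s = 7.6 × 10^-6 M
Check: s = 7.6 × 10^-6 ≪ 0.034, so the approximation is valid.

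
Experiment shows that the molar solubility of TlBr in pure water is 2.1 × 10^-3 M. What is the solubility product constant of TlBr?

Ksp ≈ 4.4 x 10^-6

TlBr(s) <=> Tl^+ + Br^-
For each mole of TlBr that dissolves: [Tl^+] = s, [Br^-] = s.
Ksp = [Tl^+][Br^-]
Ksp = s^2
With s = 2.1 × 10^-3: Ksp = 4.4 × 10^-6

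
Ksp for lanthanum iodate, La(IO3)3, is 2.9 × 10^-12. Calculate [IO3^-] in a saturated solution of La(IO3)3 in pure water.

1.7 × 10^-3 M

La(IO3)3(s) ⇌ La^3+(aq) + 3 IO3^-(aq)
Ksp = [La^3+][IO3^-]^3
For each mole of La(IO3)3 that dissolves: [La^3+] = s, [IO3^-] = 3s.
Ksp = s(3s)^3 = 27s^4
Solving, s = (2.9 × 10^-12/27)^(1/4) = 5.72 x 10^-4 M
[IO3^-] = 3s = 1.7 x 10^-3 M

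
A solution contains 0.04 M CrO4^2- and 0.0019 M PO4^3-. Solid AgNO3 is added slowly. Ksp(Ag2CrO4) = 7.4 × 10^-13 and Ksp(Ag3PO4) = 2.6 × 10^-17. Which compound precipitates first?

Ag2CrO4

Precipitation of each salt starts when its ion product equals its Ksp.
For Ag2CrO4: 7.4 × 10^-13 = 0.04 × [Ag^+]^2  ⇒  [Ag^+] = 4.3 x 10^-6 M.
For Ag3PO4: 2.6 × 10^-17 = 0.0019 × [Ag^+]^3  ⇒  [Ag^+] = 2.4 × 10^-5 M.
The salt with the lower threshold [Ag^+] precipitates first: Ag2CrO4.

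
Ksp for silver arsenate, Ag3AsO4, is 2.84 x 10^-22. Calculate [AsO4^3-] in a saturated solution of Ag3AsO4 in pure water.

Ag3AsO4(s) ⇌ 3 Ag^+(aq) + AsO4^3-(aq)
Ksp = [Ag^+]^3[AsO4^3-]
With molar solubility s: [Ag^+] = 3s, [AsO4^3-] = s.
So Ksp = (3s)^3 × s = 27s^4
s^4 = 2.84 x 10^-22 / 27, so s = 1.801 × 10^-6 M
[AsO4^3-] = s = 1.80 × 10^-6 M

[AsO4^3-] ≈ 1.80e-6 M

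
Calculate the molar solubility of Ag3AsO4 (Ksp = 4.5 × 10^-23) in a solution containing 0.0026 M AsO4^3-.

Ag3AsO4(s) ⇌ 3 Ag^+ + AsO4^3-
Ksp = [Ag^+]^3[AsO4^3-]
Let s be the molar solubility in this solution. [Ag^+] = 3s, [AsO4^3-] = 0.0026 + s ≈ 0.0026 (common-ion effect: AsO4^3- is already 0.0026 M).
Ksp ≈ (3s)^3 × 0.0026
s = 8.6 × 10^-8 M
Check: s = 8.6 × 10^-8 ≪ 0.0026, so the approximation is valid.

s ≈ 8.6e-8 M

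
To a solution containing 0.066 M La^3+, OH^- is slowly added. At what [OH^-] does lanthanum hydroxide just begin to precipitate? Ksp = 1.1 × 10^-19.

1.2 × 10^-6 M

La(OH)3(s) <=> La^3+ + 3 OH^-
Ksp = [La^3+][OH^-]^3
Precipitation begins when Q = Ksp. With [La^3+] = 0.066 M:
1.1 × 10^-19 = (0.066) × [OH^-]^3
[OH^-] = (1.1 × 10^-19 / 6.6 x 10^-2)^(1/3) = 1.2 × 10^-6 M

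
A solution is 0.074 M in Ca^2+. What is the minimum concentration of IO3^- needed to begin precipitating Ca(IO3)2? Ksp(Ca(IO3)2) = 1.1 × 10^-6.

3.9 x 10^-3 M

Ca(IO3)2(s) ⇌ Ca^2+(aq) + 2 IO3^-(aq)
Ksp = [Ca^2+][IO3^-]^2
Precipitation begins when Q = Ksp. With [Ca^2+] = 0.074 M:
1.1 × 10^-6 = (0.074) × [IO3^-]^2
[IO3^-] = (1.1 × 10^-6 / 7.4 × 10^-2)^(1/2) = 3.9 × 10^-3 M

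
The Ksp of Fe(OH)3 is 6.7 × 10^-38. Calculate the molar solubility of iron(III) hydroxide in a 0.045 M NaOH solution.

7.4 × 10^-34 M

Fe(OH)3(s) ⇌ Fe^3+(aq) + 3 OH^-(aq)
Ksp = [Fe^3+][OH^-]^3
Let s = moles of Fe(OH)3 that dissolve per litre. [Fe^3+] = s, [OH^-] = 0.045 + 3s ≈ 0.045 (common-ion effect: OH^- is already 0.045 M).
Ksp ≈ s × (0.045)^3
s = 7.4 × 10^-34 M
Check: 3s = 2.2 x 10^-33 ≪ 0.045, so the approximation is valid.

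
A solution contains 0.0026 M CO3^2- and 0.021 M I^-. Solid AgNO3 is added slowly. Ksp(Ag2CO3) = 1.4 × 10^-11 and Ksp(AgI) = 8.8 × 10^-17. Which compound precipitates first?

AgI

Precipitation of each salt starts when its ion product equals its Ksp.
For Ag2CO3: 1.4 × 10^-11 = 0.0026 × [Ag^+]^2  ⇒  [Ag^+] = 7.3 × 10^-5 M.
For AgI: 8.8 × 10^-17 = 0.021 × [Ag^+]  ⇒  [Ag^+] = 4.2 × 10^-15 M.
The salt with the lower threshold [Ag^+] precipitates first: AgI.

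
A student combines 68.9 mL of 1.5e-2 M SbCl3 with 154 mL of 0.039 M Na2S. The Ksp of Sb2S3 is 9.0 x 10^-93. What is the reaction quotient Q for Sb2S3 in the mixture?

Q = 4.2 × 10^-10

Total volume = 68.9 + 154 = 222.9 mL.
[Sb^3+] = 1.5 × 10^-2 × (68.9/222.9) = 4.64 x 10^-3 M
[S^2-] = 3.9 x 10^-2 × (154/222.9) = 2.69 × 10^-2 M
Sb2S3(s) ⇌ 2 Sb^3+(aq) + 3 S^2-(aq), so Q = [Sb^3+]^2[S^2-]^3
Q = (4.64 x 10^-3)^2(2.69 × 10^-2)^3 = 4.2 × 10^-10
Q > Ksp, so Sb2S3 will precipitate.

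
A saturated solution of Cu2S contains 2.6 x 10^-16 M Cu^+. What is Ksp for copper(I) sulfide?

Cu2S(s) ⇌ 2 Cu^+(aq) + S^2-(aq)
Stoichiometry gives [S^2-] = (1/2)[Cu^+] = 1.30 × 10^-16 M.
Ksp = [Cu^+]^2[S^2-]
Ksp = (2.6 x 10^-16)^2 × 1.30 × 10^-16 = 8.8 x 10^-48

Ksp = 8.8 × 10^-48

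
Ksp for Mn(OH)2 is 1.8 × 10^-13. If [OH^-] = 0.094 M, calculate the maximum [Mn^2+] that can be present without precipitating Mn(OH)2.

[Mn^2+] = 2.0e-11 M

Mn(OH)2(s) <=> Mn^2+(aq) + 2 OH^-(aq)
Ksp = [Mn^2+][OH^-]^2
Precipitation begins when Q = Ksp. With [OH^-] = 0.094 M:
1.8 × 10^-13 = (0.094)^2 × [Mn^2+]
[Mn^2+] = (1.8 × 10^-13 / 8.84 × 10^-3) = 2.0 x 10^-11 M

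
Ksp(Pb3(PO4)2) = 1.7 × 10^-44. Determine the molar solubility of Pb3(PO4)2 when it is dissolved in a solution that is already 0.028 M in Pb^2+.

Pb3(PO4)2(s) ⇌ 3 Pb^2+(aq) + 2 PO4^3-(aq)
Ksp = [Pb^2+]^3[PO4^3-]^2
Let s = moles of Pb3(PO4)2 that dissolve per litre. [Pb^2+] = 0.028 + 3s ≈ 0.028, [PO4^3-] = 2s (Ksp is small, so little additional dissolves).
Ksp ≈ (0.028)^3 × (2s)^2
s = 1.4 × 10^-20 M
Check: 3s = 4.2 × 10^-20 ≪ 0.028, so the approximation is valid.

s ≈ 1.4 × 10^-20 M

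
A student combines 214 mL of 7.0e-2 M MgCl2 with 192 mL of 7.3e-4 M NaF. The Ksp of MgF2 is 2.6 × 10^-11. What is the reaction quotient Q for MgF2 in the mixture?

Total volume = 214 + 192 = 406 mL.
[Mg^2+] = 7.0 × 10^-2 × (214/406) = 3.69 x 10^-2 M
[F^-] = 7.3 x 10^-4 × (192/406) = 3.45 × 10^-4 M
MgF2(s) <=> Mg^2+(aq) + 2 F^-(aq), so Q = [Mg^2+][F^-]^2
Q = (3.69 x 10^-2)(3.45 × 10^-4)^2 = 4.4 × 10^-9
Q > Ksp, so MgF2 will precipitate.

Q = 4.4e-9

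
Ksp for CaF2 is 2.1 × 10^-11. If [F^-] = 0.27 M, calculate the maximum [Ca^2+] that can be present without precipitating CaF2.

CaF2(s) ⇌ Ca^2+(aq) + 2 F^-(aq)
Ksp = [Ca^2+][F^-]^2
Precipitation begins when Q = Ksp. With [F^-] = 0.27 M:
2.1 × 10^-11 = (0.27)^2 × [Ca^2+]
[Ca^2+] = (2.1 × 10^-11 / 7.29 × 10^-2) = 2.9 x 10^-10 M

[Ca^2+] = 2.9 × 10^-10 M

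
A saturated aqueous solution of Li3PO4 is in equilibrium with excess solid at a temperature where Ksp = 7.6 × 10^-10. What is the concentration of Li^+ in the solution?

Li3PO4(s) <=> 3 Li^+ + PO4^3-
Ksp = [Li^+]^3[PO4^3-]
With molar solubility s: [Li^+] = 3s, [PO4^3-] = s.
Substituting: Ksp = (3s)^3s = 27s^4
s^4 = 7.6 × 10^-10 / 27, so s = 2.30 x 10^-3 M
[Li^+] = 3s = 6.9 × 10^-3 M

6.9 x 10^-3 M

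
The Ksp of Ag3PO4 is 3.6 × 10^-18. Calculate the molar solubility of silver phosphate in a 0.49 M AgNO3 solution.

s ≈ 3.1 × 10^-17 M

Ag3PO4(s) ⇌ 3 Ag^+ + PO4^3-
Ksp = [Ag^+]^3[PO4^3-]
Let s be the molar solubility in this solution. [Ag^+] = 0.49 + 3s ≈ 0.49, [PO4^3-] = s (since Ag^+ from AgNO3 dominates).
Ksp ≈ (0.49)^3 × s
s = 3.1 × 10^-17 M
Check: 3s = 9.2 × 10^-17 ≪ 0.49, so the approximation is valid.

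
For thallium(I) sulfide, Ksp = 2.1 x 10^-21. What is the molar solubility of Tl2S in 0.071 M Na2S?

s = 8.6 × 10^-11 M

Tl2S(s) ⇌ 2 Tl^+(aq) + S^2-(aq)
Ksp = [Tl^+]^2[S^2-]
Let s = moles of Tl2S that dissolve per litre. [Tl^+] = 2s, [S^2-] = 0.071 + s ≈ 0.071 (Ksp is small, so little additional dissolves).
Ksp ≈ (2s)^2 × 0.071
s = 8.6 × 10^-11 M
Check: s = 8.6 x 10^-11 ≪ 0.071, so the approximation is valid.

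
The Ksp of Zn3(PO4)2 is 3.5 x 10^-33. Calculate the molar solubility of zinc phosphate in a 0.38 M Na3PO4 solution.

s = 9.6e-12 M

Zn3(PO4)2(s) ⇌ 3 Zn^2+(aq) + 2 PO4^3-(aq)
Ksp = [Zn^2+]^3[PO4^3-]^2
If s mol/L dissolves here, [Zn^2+] = 3s, [PO4^3-] = 0.38 + 2s ≈ 0.38 (since PO4^3- from Na3PO4 dominates).
Ksp ≈ (3s)^3 × (0.38)^2
s = 9.6 × 10^-12 M
Check: 2s = 1.9 x 10^-11 ≪ 0.38, so the approximation is valid.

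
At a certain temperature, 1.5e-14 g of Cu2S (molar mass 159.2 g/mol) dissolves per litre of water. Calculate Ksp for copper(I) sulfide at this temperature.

3.3 × 10^-48

Molar solubility s = (1.5 × 10^-14 g/L) / (159.2 g/mol) = 9.42 × 10^-17 M.
Cu2S(s) ⇌ 2 Cu^+ + S^2-
With molar solubility s: [Cu^+] = 2s, [S^2-] = s.
Ksp = [Cu^+]^2[S^2-]
So Ksp = (2s)^2 × s = 4s^3
Ksp = 4 × (9.42 × 10^-17)^3 = 3.3 × 10^-48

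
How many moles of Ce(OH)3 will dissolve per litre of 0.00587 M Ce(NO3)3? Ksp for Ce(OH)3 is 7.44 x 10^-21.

s = 3.61 × 10^-7 M

Ce(OH)3(s) ⇌ Ce^3+(aq) + 3 OH^-(aq)
Ksp = [Ce^3+][OH^-]^3
Let s be the molar solubility in this solution. [Ce^3+] = 0.00587 + s ≈ 0.00587, [OH^-] = 3s (since Ce^3+ from Ce(NO3)3 dominates).
Ksp ≈ 0.00587 × (3s)^3
s = 3.61 x 10^-7 M
Check: s = 3.6 x 10^-7 ≪ 0.00587, so the approximation is valid.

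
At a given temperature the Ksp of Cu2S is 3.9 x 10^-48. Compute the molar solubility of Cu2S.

s = 9.9e-17 M

Cu2S(s) ⇌ 2 Cu^+(aq) + S^2-(aq)
Ksp = [Cu^+]^2[S^2-]
Let s = molar solubility. Then [Cu^+] = 2s and [S^2-] = s.
Ksp = (2s)^2s = 4s^3
s = (3.9 x 10^-48 / 4)^(1/3) = 9.9 × 10^-17 M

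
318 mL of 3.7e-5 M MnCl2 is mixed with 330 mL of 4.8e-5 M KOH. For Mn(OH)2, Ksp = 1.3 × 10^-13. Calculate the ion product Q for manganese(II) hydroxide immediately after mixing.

Total volume = 318 + 330 = 648 mL.
[Mn^2+] = 3.7 x 10^-5 × (318/648) = 1.82 x 10^-5 M
[OH^-] = 4.8 × 10^-5 × (330/648) = 2.44 x 10^-5 M
Mn(OH)2(s) ⇌ Mn^2+ + 2 OH^-, so Q = [Mn^2+][OH^-]^2
Q = (1.82 × 10^-5)(2.44 x 10^-5)^2 = 1.1 x 10^-14
Q < Ksp, so no precipitate of Mn(OH)2 forms.

Q = 1.1 × 10^-14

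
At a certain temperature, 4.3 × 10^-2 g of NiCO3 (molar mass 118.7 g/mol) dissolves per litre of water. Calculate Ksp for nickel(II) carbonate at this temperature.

Molar solubility s = (4.3 × 10^-2 g/L) / (118.7 g/mol) = 3.62 × 10^-4 M.
NiCO3(s) <=> Ni^2+(aq) + CO3^2-(aq)
With molar solubility s: [Ni^2+] = s, [CO3^2-] = s.
Ksp = [Ni^2+][CO3^2-]
Ksp = (s)(s) = s^2
With s = 3.62 x 10^-4: Ksp = 1.3 × 10^-7

Ksp ≈ 1.3 × 10^-7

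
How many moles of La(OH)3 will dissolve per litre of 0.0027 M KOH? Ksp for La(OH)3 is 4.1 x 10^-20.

La(OH)3(s) ⇌ La^3+(aq) + 3 OH^-(aq)
Ksp = [La^3+][OH^-]^3
Let s be the molar solubility in this solution. [La^3+] = s, [OH^-] = 0.0027 + 3s ≈ 0.0027 (since OH^- from KOH dominates).
Ksp ≈ s × (0.0027)^3
s = 2.1 x 10^-12 M
Check: 3s = 6.2 × 10^-12 ≪ 0.0027, so the approximation is valid.

s = 2.1e-12 M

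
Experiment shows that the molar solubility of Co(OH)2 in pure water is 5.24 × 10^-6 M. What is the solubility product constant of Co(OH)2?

Co(OH)2(s) ⇌ Co^2+ + 2 OH^-
Let s = molar solubility. Then [Co^2+] = s and [OH^-] = 2s.
Ksp = [Co^2+][OH^-]^2
So Ksp = s × (2s)^2 = 4s^3
Ksp = 4 × (5.24 × 10^-6)^3 = 5.76 × 10^-16

Ksp ≈ 5.76 × 10^-16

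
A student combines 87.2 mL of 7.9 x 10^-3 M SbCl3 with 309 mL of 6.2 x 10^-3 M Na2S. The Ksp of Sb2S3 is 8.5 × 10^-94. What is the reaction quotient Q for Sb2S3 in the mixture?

Total volume = 87.2 + 309 = 396.2 mL.
[Sb^3+] = 7.9 × 10^-3 × (87.2/396.2) = 1.74 x 10^-3 M
[S^2-] = 6.2 × 10^-3 × (309/396.2) = 4.84 × 10^-3 M
Sb2S3(s) ⇌ 2 Sb^3+ + 3 S^2-, so Q = [Sb^3+]^2[S^2-]^3
Q = (1.74 × 10^-3)^2(4.84 × 10^-3)^3 = 3.4 × 10^-13
Q > Ksp, so Sb2S3 will precipitate.

3.4e-13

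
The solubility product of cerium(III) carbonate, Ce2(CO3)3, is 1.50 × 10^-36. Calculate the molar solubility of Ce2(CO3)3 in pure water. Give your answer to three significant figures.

s = 2.68 x 10^-8 M

Ce2(CO3)3(s) ⇌ 2 Ce^3+(aq) + 3 CO3^2-(aq)
Ksp = [Ce^3+]^2[CO3^2-]^3
If s mol/L of Ce2(CO3)3 dissolves, [Ce^3+] = 2s and [CO3^2-] = 3s.
So Ksp = (2s)^2 × (3s)^3 = 108s^5
Solving, s = (1.50 × 10^-36/108)^(1/5) = 2.68 × 10^-8 M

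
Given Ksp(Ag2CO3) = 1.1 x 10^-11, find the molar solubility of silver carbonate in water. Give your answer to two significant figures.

s = 1.4e-4 M

Ag2CO3(s) ⇌ 2 Ag^+(aq) + CO3^2-(aq)
Ksp = [Ag^+]^2[CO3^2-]
Let s = molar solubility. Then [Ag^+] = 2s and [CO3^2-] = s.
So Ksp = (2s)^2 × s = 4s^3
s^3 = 1.1 x 10^-11 / 4, so s = 1.4 × 10^-4 M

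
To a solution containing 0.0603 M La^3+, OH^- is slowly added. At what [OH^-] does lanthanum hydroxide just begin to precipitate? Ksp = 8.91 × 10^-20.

[OH^-] ≈ 1.14e-6 M

La(OH)3(s) ⇌ La^3+ + 3 OH^-
Ksp = [La^3+][OH^-]^3
Precipitation begins when Q = Ksp. With [La^3+] = 0.0603 M:
8.91 × 10^-20 = (0.0603) × [OH^-]^3
[OH^-] = (8.91 × 10^-20 / 6.03 × 10^-2)^(1/3) = 1.14 × 10^-6 M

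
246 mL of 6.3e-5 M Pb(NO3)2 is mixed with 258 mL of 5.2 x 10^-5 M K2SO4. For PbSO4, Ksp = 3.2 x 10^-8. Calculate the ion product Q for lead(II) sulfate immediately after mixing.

Total volume = 246 + 258 = 504 mL.
[Pb^2+] = 6.3 × 10^-5 × (246/504) = 3.08 × 10^-5 M
[SO4^2-] = 5.2 × 10^-5 × (258/504) = 2.66 x 10^-5 M
PbSO4(s) <=> Pb^2+(aq) + SO4^2-(aq), so Q = [Pb^2+][SO4^2-]
Q = (3.08 × 10^-5)(2.66 × 10^-5) = 8.2 × 10^-10
Q < Ksp, so no precipitate of PbSO4 forms.

8.2 x 10^-10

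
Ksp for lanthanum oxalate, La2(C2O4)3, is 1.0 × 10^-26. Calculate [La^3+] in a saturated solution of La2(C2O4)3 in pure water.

[La^3+] = 4.9e-6 M

La2(C2O4)3(s) ⇌ 2 La^3+(aq) + 3 C2O4^2-(aq)
Ksp = [La^3+]^2[C2O4^2-]^3
With molar solubility s: [La^3+] = 2s, [C2O4^2-] = 3s.
Substituting: Ksp = (2s)^2(3s)^3 = 108s^5
s = (1.0 × 10^-26 / 108)^(1/5) = 2.47 × 10^-6 M
[La^3+] = 2s = 4.9 x 10^-6 M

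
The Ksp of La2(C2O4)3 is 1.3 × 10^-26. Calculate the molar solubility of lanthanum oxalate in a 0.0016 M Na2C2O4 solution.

La2(C2O4)3(s) ⇌ 2 La^3+(aq) + 3 C2O4^2-(aq)
Ksp = [La^3+]^2[C2O4^2-]^3
Let s be the molar solubility in this solution. [La^3+] = 2s, [C2O4^2-] = 0.0016 + 3s ≈ 0.0016 (Ksp is small, so little additional dissolves).
Ksp ≈ (2s)^2 × (0.0016)^3
s = 8.9 x 10^-10 M
Check: 3s = 2.7 × 10^-9 ≪ 0.0016, so the approximation is valid.

8.9e-10 M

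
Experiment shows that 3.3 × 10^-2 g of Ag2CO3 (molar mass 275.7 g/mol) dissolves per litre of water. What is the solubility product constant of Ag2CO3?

6.9 × 10^-12

Molar solubility s = (3.3 × 10^-2 g/L) / (275.7 g/mol) = 1.20 × 10^-4 M.
Ag2CO3(s) ⇌ 2 Ag^+(aq) + CO3^2-(aq)
If s mol/L of Ag2CO3 dissolves, [Ag^+] = 2s and [CO3^2-] = s.
Ksp = [Ag^+]^2[CO3^2-]
So Ksp = (2s)^2 × s = 4s^3
Ksp = 4 × (1.20 x 10^-4)^3 = 6.9 × 10^-12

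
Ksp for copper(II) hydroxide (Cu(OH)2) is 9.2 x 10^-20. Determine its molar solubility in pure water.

s = 2.8e-7 M

Cu(OH)2(s) ⇌ Cu^2+ + 2 OH^-
Ksp = [Cu^2+][OH^-]^2
Let s = molar solubility. Then [Cu^2+] = s and [OH^-] = 2s.
Ksp = s(2s)^2 = 4s^3
s = (9.2 x 10^-20 / 4)^(1/3) = 2.8 x 10^-7 M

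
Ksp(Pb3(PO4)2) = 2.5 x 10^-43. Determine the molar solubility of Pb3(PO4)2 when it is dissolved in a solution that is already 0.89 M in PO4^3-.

s ≈ 2.3 × 10^-15 M

Pb3(PO4)2(s) <=> 3 Pb^2+(aq) + 2 PO4^3-(aq)
Ksp = [Pb^2+]^3[PO4^3-]^2
If s mol/L dissolves here, [Pb^2+] = 3s, [PO4^3-] = 0.89 + 2s ≈ 0.89 (common-ion effect: PO4^3- is already 0.89 M).
Ksp ≈ (3s)^3 × (0.89)^2
s = 2.3 × 10^-15 M
Check: 2s = 4.5 x 10^-15 ≪ 0.89, so the approximation is valid.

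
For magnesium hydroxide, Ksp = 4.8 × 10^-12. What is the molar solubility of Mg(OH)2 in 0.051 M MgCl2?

s ≈ 4.9 × 10^-6 M

Mg(OH)2(s) ⇌ Mg^2+(aq) + 2 OH^-(aq)
Ksp = [Mg^2+][OH^-]^2
Let s be the molar solubility in this solution. [Mg^2+] = 0.051 + s ≈ 0.051, [OH^-] = 2s (Ksp is small, so little additional dissolves).
Ksp ≈ 0.051 × (2s)^2
s = 4.9 × 10^-6 M
Check: s = 4.9 × 10^-6 ≪ 0.051, so the approximation is valid.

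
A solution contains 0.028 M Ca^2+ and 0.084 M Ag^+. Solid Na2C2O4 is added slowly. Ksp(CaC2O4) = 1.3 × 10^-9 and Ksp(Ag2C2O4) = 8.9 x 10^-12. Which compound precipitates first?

Each salt begins to precipitate when Q = Ksp, i.e. when [C2O4^2-] reaches its threshold.
For CaC2O4: 1.3 × 10^-9 = 0.028 × [C2O4^2-]  ⇒  [C2O4^2-] = 4.6 x 10^-8 M.
For Ag2C2O4: 8.9 x 10^-12 = (0.084)^2 × [C2O4^2-]  ⇒  [C2O4^2-] = 1.3 × 10^-9 M.
The salt with the lower threshold [C2O4^2-] precipitates first: Ag2C2O4.

Ag2C2O4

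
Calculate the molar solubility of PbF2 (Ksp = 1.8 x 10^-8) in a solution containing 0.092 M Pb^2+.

2.2e-4 M

PbF2(s) ⇌ Pb^2+(aq) + 2 F^-(aq)
Ksp = [Pb^2+][F^-]^2
Let s = moles of PbF2 that dissolve per litre. [Pb^2+] = 0.092 + s ≈ 0.092, [F^-] = 2s (since the Pb^2+ already present dominates).
Ksp ≈ 0.092 × (2s)^2
s = 2.2 × 10^-4 M
Check: s = 2.2 × 10^-4 ≪ 0.092, so the approximation is valid.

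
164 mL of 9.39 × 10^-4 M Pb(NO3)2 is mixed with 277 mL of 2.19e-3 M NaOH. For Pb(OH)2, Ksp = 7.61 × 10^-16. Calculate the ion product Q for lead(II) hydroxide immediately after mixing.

Total volume = 164 + 277 = 441 mL.
[Pb^2+] = 9.39 × 10^-4 × (164/441) = 3.492 × 10^-4 M
[OH^-] = 2.19 × 10^-3 × (277/441) = 1.376 × 10^-3 M
Pb(OH)2(s) <=> Pb^2+(aq) + 2 OH^-(aq), so Q = [Pb^2+][OH^-]^2
Q = (3.492 × 10^-4)(1.376 × 10^-3)^2 = 6.61 x 10^-10
Q > Ksp, so Pb(OH)2 will precipitate.

Q ≈ 6.61e-10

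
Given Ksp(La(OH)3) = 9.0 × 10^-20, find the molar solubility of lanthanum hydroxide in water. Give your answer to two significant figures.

7.6e-6 M

La(OH)3(s) ⇌ La^3+ + 3 OH^-
Ksp = [La^3+][OH^-]^3
For each mole of La(OH)3 that dissolves: [La^3+] = s, [OH^-] = 3s.
Substituting: Ksp = s(3s)^3 = 27s^4
s^4 = 9.0 × 10^-20 / 27, so s = 7.6 × 10^-6 M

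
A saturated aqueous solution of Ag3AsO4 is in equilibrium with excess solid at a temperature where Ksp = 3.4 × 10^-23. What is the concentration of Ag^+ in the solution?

Ag3AsO4(s) ⇌ 3 Ag^+(aq) + AsO4^3-(aq)
Ksp = [Ag^+]^3[AsO4^3-]
For each mole of Ag3AsO4 that dissolves: [Ag^+] = 3s, [AsO4^3-] = s.
Ksp = (3s)^3s = 27s^4
s^4 = 3.4 × 10^-23 / 27, so s = 1.06 × 10^-6 M
[Ag^+] = 3s = 3.2 × 10^-6 M

[Ag^+] = 3.2e-6 M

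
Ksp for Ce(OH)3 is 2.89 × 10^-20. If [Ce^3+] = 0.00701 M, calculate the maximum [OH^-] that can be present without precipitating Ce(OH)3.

1.60e-6 M

Ce(OH)3(s) <=> Ce^3+ + 3 OH^-
Ksp = [Ce^3+][OH^-]^3
Precipitation begins when Q = Ksp. With [Ce^3+] = 0.00701 M:
2.89 × 10^-20 = (0.00701) × [OH^-]^3
[OH^-] = (2.89 × 10^-20 / 7.01 × 10^-3)^(1/3) = 1.60 x 10^-6 M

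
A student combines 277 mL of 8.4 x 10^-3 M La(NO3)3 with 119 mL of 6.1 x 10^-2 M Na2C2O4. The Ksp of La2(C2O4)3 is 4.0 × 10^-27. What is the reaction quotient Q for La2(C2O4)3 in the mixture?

Total volume = 277 + 119 = 396 mL.
[La^3+] = 8.4 × 10^-3 × (277/396) = 5.88 × 10^-3 M
[C2O4^2-] = 6.1 × 10^-2 × (119/396) = 1.83 x 10^-2 M
La2(C2O4)3(s) ⇌ 2 La^3+ + 3 C2O4^2-, so Q = [La^3+]^2[C2O4^2-]^3
Q = (5.88 x 10^-3)^2(1.83 × 10^-2)^3 = 2.1 × 10^-10
Q > Ksp, so La2(C2O4)3 will precipitate.

Q = 2.1 × 10^-10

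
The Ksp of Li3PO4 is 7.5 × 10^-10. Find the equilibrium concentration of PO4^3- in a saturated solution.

[PO4^3-] ≈ 2.3 x 10^-3 M

Li3PO4(s) <=> 3 Li^+(aq) + PO4^3-(aq)
Ksp = [Li^+]^3[PO4^3-]
For each mole of Li3PO4 that dissolves: [Li^+] = 3s, [PO4^3-] = s.
Substituting: Ksp = (3s)^3s = 27s^4
s = (7.5 × 10^-10 / 27)^(1/4) = 2.30 x 10^-3 M
[PO4^3-] = s = 2.3 × 10^-3 M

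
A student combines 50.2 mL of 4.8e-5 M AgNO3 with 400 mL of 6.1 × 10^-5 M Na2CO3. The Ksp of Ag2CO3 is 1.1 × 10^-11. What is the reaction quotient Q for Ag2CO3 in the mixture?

1.6 x 10^-15

Total volume = 50.2 + 400 = 450.2 mL.
[Ag^+] = 4.8 x 10^-5 × (50.2/450.2) = 5.35 × 10^-6 M
[CO3^2-] = 6.1 × 10^-5 × (400/450.2) = 5.42 × 10^-5 M
Ag2CO3(s) ⇌ 2 Ag^+(aq) + CO3^2-(aq), so Q = [Ag^+]^2[CO3^2-]
Q = (5.35 × 10^-6)^2(5.42 × 10^-5) = 1.6 × 10^-15
Q < Ksp, so no precipitate of Ag2CO3 forms.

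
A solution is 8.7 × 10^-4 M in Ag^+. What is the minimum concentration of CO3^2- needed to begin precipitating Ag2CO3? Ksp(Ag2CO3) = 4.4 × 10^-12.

Ag2CO3(s) <=> 2 Ag^+(aq) + CO3^2-(aq)
Ksp = [Ag^+]^2[CO3^2-]
Precipitation begins when Q = Ksp. With [Ag^+] = 8.7 × 10^-4 M:
4.4 × 10^-12 = (8.7 × 10^-4)^2 × [CO3^2-]
[CO3^2-] = (4.4 × 10^-12 / 7.57 x 10^-7) = 5.8 × 10^-6 M

[CO3^2-] = 5.8e-6 M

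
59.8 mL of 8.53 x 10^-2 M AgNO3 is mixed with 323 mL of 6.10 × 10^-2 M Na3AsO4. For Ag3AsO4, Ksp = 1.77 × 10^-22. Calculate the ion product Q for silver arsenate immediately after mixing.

1.22e-7

Total volume = 59.8 + 323 = 382.8 mL.
[Ag^+] = 8.53 x 10^-2 × (59.8/382.8) = 1.333 × 10^-2 M
[AsO4^3-] = 6.10 × 10^-2 × (323/382.8) = 5.147 × 10^-2 M
Ag3AsO4(s) <=> 3 Ag^+(aq) + AsO4^3-(aq), so Q = [Ag^+]^3[AsO4^3-]
Q = (1.333 x 10^-2)^3(5.147 × 10^-2) = 1.22 × 10^-7
Q > Ksp, so Ag3AsO4 will precipitate.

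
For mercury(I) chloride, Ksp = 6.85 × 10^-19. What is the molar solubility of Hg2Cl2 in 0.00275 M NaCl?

9.06e-14 M

Hg2Cl2(s) ⇌ Hg2^2+ + 2 Cl^-
Ksp = [Hg2^2+][Cl^-]^2
If s mol/L dissolves here, [Hg2^2+] = s, [Cl^-] = 0.00275 + 2s ≈ 0.00275 (common-ion effect: Cl^- is already 0.00275 M).
Ksp ≈ s × (0.00275)^2
s = 9.06 × 10^-14 M
Check: 2s = 1.8 × 10^-13 ≪ 0.00275, so the approximation is valid.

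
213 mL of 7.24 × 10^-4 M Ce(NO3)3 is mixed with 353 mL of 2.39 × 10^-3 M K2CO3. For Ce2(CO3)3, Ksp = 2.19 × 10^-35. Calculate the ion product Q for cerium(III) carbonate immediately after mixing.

Q ≈ 2.46 × 10^-16

Total volume = 213 + 353 = 566 mL.
[Ce^3+] = 7.24 × 10^-4 × (213/566) = 2.725 x 10^-4 M
[CO3^2-] = 2.39 × 10^-3 × (353/566) = 1.491 × 10^-3 M
Ce2(CO3)3(s) ⇌ 2 Ce^3+(aq) + 3 CO3^2-(aq), so Q = [Ce^3+]^2[CO3^2-]^3
Q = (2.725 × 10^-4)^2(1.491 × 10^-3)^3 = 2.46 x 10^-16
Q > Ksp, so Ce2(CO3)3 will precipitate.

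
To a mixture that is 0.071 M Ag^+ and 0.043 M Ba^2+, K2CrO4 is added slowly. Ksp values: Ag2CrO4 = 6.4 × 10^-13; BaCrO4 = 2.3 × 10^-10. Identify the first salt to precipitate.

Ag2CrO4

Each salt begins to precipitate when Q = Ksp, i.e. when [CrO4^2-] reaches its threshold.
For Ag2CrO4: 6.4 × 10^-13 = (0.071)^2 × [CrO4^2-]  ⇒  [CrO4^2-] = 1.3 × 10^-10 M.
For BaCrO4: 2.3 × 10^-10 = 0.043 × [CrO4^2-]  ⇒  [CrO4^2-] = 5.3 x 10^-9 M.
The salt with the lower threshold [CrO4^2-] precipitates first: Ag2CrO4.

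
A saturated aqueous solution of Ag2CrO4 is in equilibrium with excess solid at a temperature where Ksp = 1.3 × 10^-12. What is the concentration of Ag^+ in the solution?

[Ag^+] = 1.4 × 10^-4 M

Ag2CrO4(s) ⇌ 2 Ag^+(aq) + CrO4^2-(aq)
Ksp = [Ag^+]^2[CrO4^2-]
If s mol/L of Ag2CrO4 dissolves, [Ag^+] = 2s and [CrO4^2-] = s.
Ksp = (2s)^2s = 4s^3
Solving, s = (1.3 × 10^-12/4)^(1/3) = 6.88 x 10^-5 M
[Ag^+] = 2s = 1.4 × 10^-4 M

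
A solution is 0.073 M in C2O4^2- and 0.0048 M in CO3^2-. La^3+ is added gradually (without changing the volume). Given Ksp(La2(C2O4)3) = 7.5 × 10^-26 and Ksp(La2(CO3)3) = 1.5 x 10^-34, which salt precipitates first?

La2(CO3)3

Precipitation of each salt starts when its ion product equals its Ksp.
For La2(C2O4)3: 7.5 × 10^-26 = (0.073)^3 × [La^3+]^2  ⇒  [La^3+] = 1.4 × 10^-11 M.
For La2(CO3)3: 1.5 x 10^-34 = (0.0048)^3 × [La^3+]^2  ⇒  [La^3+] = 3.7 × 10^-14 M.
The salt with the lower threshold [La^3+] precipitates first: La2(CO3)3.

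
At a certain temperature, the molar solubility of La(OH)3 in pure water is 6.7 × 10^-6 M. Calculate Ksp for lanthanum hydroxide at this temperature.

Ksp ≈ 5.4e-20

La(OH)3(s) ⇌ La^3+(aq) + 3 OH^-(aq)
With molar solubility s: [La^3+] = s, [OH^-] = 3s.
Ksp = [La^3+][OH^-]^3
So Ksp = s × (3s)^3 = 27s^4
Ksp = 27 × (6.7 x 10^-6)^4 = 5.4 × 10^-20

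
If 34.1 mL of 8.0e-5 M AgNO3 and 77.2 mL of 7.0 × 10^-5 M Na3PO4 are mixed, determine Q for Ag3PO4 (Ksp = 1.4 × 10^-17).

Q ≈ 7.1 x 10^-19

Total volume = 34.1 + 77.2 = 111.3 mL.
[Ag^+] = 8.0 × 10^-5 × (34.1/111.3) = 2.45 × 10^-5 M
[PO4^3-] = 7.0 x 10^-5 × (77.2/111.3) = 4.86 x 10^-5 M
Ag3PO4(s) <=> 3 Ag^+(aq) + PO4^3-(aq), so Q = [Ag^+]^3[PO4^3-]
Q = (2.45 × 10^-5)^3(4.86 x 10^-5) = 7.1 × 10^-19
Q < Ksp, so no precipitate of Ag3PO4 forms.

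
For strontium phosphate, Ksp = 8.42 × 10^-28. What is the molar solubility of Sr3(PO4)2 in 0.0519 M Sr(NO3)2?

Sr3(PO4)2(s) ⇌ 3 Sr^2+(aq) + 2 PO4^3-(aq)
Ksp = [Sr^2+]^3[PO4^3-]^2
Let s = moles of Sr3(PO4)2 that dissolve per litre. [Sr^2+] = 0.0519 + 3s ≈ 0.0519, [PO4^3-] = 2s (common-ion effect: Sr^2+ is already 0.0519 M).
Ksp ≈ (0.0519)^3 × (2s)^2
s = 1.23 x 10^-12 M
Check: 3s = 3.7 x 10^-12 ≪ 0.0519, so the approximation is valid.

s ≈ 1.23 × 10^-12 M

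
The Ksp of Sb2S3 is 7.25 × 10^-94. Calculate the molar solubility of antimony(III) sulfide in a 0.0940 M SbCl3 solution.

Sb2S3(s) ⇌ 2 Sb^3+(aq) + 3 S^2-(aq)
Ksp = [Sb^3+]^2[S^2-]^3
Let s = moles of Sb2S3 that dissolve per litre. [Sb^3+] = 0.0940 + 2s ≈ 0.0940, [S^2-] = 3s (common-ion effect: Sb^3+ is already 0.0940 M).
Ksp ≈ (0.0940)^2 × (3s)^3
s = 1.45 × 10^-31 M
Check: 2s = 2.9 × 10^-31 ≪ 0.0940, so the approximation is valid.

s = 1.45 × 10^-31 M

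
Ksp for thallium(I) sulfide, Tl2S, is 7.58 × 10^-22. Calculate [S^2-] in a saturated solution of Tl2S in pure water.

[S^2-] ≈ 5.74e-8 M

Tl2S(s) ⇌ 2 Tl^+ + S^2-
Ksp = [Tl^+]^2[S^2-]
Let s = molar solubility. Then [Tl^+] = 2s and [S^2-] = s.
Substituting: Ksp = (2s)^2s = 4s^3
Solving, s = (7.58 × 10^-22/4)^(1/3) = 5.744 × 10^-8 M
[S^2-] = s = 5.74 × 10^-8 M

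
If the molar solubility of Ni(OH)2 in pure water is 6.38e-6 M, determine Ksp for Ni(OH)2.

Ni(OH)2(s) <=> Ni^2+(aq) + 2 OH^-(aq)
With molar solubility s: [Ni^2+] = s, [OH^-] = 2s.
Ksp = [Ni^2+][OH^-]^2
Substituting: Ksp = s(2s)^2 = 4s^3
With s = 6.38 × 10^-6: Ksp = 1.04 × 10^-15

Ksp ≈ 1.04 x 10^-15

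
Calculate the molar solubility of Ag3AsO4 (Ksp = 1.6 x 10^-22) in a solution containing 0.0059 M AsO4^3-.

1.0e-7 M

Ag3AsO4(s) <=> 3 Ag^+ + AsO4^3-
Ksp = [Ag^+]^3[AsO4^3-]
Let s be the molar solubility in this solution. [Ag^+] = 3s, [AsO4^3-] = 0.0059 + s ≈ 0.0059 (common-ion effect: AsO4^3- is already 0.0059 M).
Ksp ≈ (3s)^3 × 0.0059
s = 1.0 × 10^-7 M
Check: s = 1.0 × 10^-7 ≪ 0.0059, so the approximation is valid.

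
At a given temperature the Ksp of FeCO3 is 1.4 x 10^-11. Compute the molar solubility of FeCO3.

FeCO3(s) <=> Fe^2+(aq) + CO3^2-(aq)
Ksp = [Fe^2+][CO3^2-]
Let s = molar solubility. Then [Fe^2+] = s and [CO3^2-] = s.
Ksp = s^2
s = (1.4 x 10^-11)^(1/2) = 3.7 × 10^-6 M

3.7e-6 M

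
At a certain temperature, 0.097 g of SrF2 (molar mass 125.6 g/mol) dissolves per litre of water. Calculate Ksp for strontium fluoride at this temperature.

Molar solubility s = (9.7 × 10^-2 g/L) / (125.6 g/mol) = 7.72 x 10^-4 M.
SrF2(s) <=> Sr^2+ + 2 F^-
For each mole of SrF2 that dissolves: [Sr^2+] = s, [F^-] = 2s.
Ksp = [Sr^2+][F^-]^2
Ksp = s(2s)^2 = 4s^3
With s = 7.72 × 10^-4: Ksp = 1.8 x 10^-9

Ksp ≈ 1.8 x 10^-9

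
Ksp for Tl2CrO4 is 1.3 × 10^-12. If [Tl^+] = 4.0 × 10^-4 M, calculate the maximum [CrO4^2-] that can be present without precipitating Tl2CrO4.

Tl2CrO4(s) ⇌ 2 Tl^+ + CrO4^2-
Ksp = [Tl^+]^2[CrO4^2-]
Precipitation begins when Q = Ksp. With [Tl^+] = 4.0 × 10^-4 M:
1.3 × 10^-12 = (4.0 × 10^-4)^2 × [CrO4^2-]
[CrO4^2-] = (1.3 × 10^-12 / 1.60 x 10^-7) = 8.1 x 10^-6 M

[CrO4^2-] = 8.1e-6 M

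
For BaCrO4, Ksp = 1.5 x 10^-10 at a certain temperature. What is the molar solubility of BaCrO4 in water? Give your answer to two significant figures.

1.2 × 10^-5 M

BaCrO4(s) <=> Ba^2+(aq) + CrO4^2-(aq)
Ksp = [Ba^2+][CrO4^2-]
With molar solubility s: [Ba^2+] = s, [CrO4^2-] = s.
Ksp = (s)(s) = s^2
s = (1.5 x 10^-10)^(1/2) = 1.2 x 10^-5 M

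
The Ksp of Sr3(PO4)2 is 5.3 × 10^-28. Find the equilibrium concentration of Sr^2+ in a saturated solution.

Sr3(PO4)2(s) <=> 3 Sr^2+ + 2 PO4^3-
Ksp = [Sr^2+]^3[PO4^3-]^2
Let s = molar solubility. Then [Sr^2+] = 3s and [PO4^3-] = 2s.
So Ksp = (3s)^3 × (2s)^2 = 108s^5
s^5 = 5.3 × 10^-28 / 108, so s = 1.37 × 10^-6 M
[Sr^2+] = 3s = 4.1 × 10^-6 M

[Sr^2+] ≈ 4.1e-6 M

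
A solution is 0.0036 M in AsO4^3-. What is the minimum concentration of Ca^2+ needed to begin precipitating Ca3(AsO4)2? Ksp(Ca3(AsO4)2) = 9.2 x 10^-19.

4.1 x 10^-5 M

Ca3(AsO4)2(s) ⇌ 3 Ca^2+(aq) + 2 AsO4^3-(aq)
Ksp = [Ca^2+]^3[AsO4^3-]^2
Precipitation begins when Q = Ksp. With [AsO4^3-] = 0.0036 M:
9.2 x 10^-19 = (0.0036)^2 × [Ca^2+]^3
[Ca^2+] = (9.2 x 10^-19 / 1.30 × 10^-5)^(1/3) = 4.1 × 10^-5 M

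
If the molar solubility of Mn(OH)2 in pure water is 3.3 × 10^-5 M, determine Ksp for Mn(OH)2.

Mn(OH)2(s) <=> Mn^2+ + 2 OH^-
Let s = molar solubility. Then [Mn^2+] = s and [OH^-] = 2s.
Ksp = [Mn^2+][OH^-]^2
Substituting: Ksp = s(2s)^2 = 4s^3
With s = 3.3 × 10^-5: Ksp = 1.4 x 10^-13

1.4 × 10^-13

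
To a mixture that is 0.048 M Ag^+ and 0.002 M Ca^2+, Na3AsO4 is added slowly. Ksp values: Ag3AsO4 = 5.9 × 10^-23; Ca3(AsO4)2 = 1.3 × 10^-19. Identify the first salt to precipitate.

Ag3AsO4

Each salt begins to precipitate when Q = Ksp, i.e. when [AsO4^3-] reaches its threshold.
For Ag3AsO4: 5.9 × 10^-23 = (0.048)^3 × [AsO4^3-]  ⇒  [AsO4^3-] = 5.3 x 10^-19 M.
For Ca3(AsO4)2: 1.3 × 10^-19 = (0.002)^3 × [AsO4^3-]^2  ⇒  [AsO4^3-] = 4.0 × 10^-6 M.
The salt with the lower threshold [AsO4^3-] precipitates first: Ag3AsO4.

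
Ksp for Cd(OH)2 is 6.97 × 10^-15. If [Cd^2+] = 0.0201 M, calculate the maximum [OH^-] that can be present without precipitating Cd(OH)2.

Cd(OH)2(s) ⇌ Cd^2+(aq) + 2 OH^-(aq)
Ksp = [Cd^2+][OH^-]^2
Precipitation begins when Q = Ksp. With [Cd^2+] = 0.0201 M:
6.97 × 10^-15 = (0.0201) × [OH^-]^2
[OH^-] = (6.97 × 10^-15 / 2.01 x 10^-2)^(1/2) = 5.89 x 10^-7 M

5.89 x 10^-7 M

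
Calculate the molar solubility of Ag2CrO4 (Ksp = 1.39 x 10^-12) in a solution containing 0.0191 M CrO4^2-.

Ag2CrO4(s) <=> 2 Ag^+ + CrO4^2-
Ksp = [Ag^+]^2[CrO4^2-]
If s mol/L dissolves here, [Ag^+] = 2s, [CrO4^2-] = 0.0191 + s ≈ 0.0191 (Ksp is small, so little additional dissolves).
Ksp ≈ (2s)^2 × 0.0191
s = 4.27 × 10^-6 M
Check: s = 4.3 × 10^-6 ≪ 0.0191, so the approximation is valid.

s = 4.27 × 10^-6 M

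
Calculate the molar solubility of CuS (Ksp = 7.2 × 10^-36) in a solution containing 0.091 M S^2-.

s ≈ 7.9e-35 M

CuS(s) ⇌ Cu^2+(aq) + S^2-(aq)
Ksp = [Cu^2+][S^2-]
If s mol/L dissolves here, [Cu^2+] = s, [S^2-] = 0.091 + s ≈ 0.091 (Ksp is small, so little additional dissolves).
Ksp ≈ s × 0.091
s = 7.9 × 10^-35 M
Check: s = 7.9 x 10^-35 ≪ 0.091, so the approximation is valid.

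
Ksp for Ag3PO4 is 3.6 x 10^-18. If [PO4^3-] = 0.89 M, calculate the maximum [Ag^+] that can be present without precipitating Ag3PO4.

Ag3PO4(s) <=> 3 Ag^+ + PO4^3-
Ksp = [Ag^+]^3[PO4^3-]
Precipitation begins when Q = Ksp. With [PO4^3-] = 0.89 M:
3.6 x 10^-18 = (0.89) × [Ag^+]^3
[Ag^+] = (3.6 x 10^-18 / 8.9 x 10^-1)^(1/3) = 1.6 × 10^-6 M

1.6e-6 M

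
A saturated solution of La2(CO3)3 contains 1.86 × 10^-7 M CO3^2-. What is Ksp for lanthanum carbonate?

La2(CO3)3(s) ⇌ 2 La^3+(aq) + 3 CO3^2-(aq)
Stoichiometry gives [La^3+] = (2/3)[CO3^2-] = 1.240 x 10^-7 M.
Ksp = [La^3+]^2[CO3^2-]^3
Ksp = (1.240 × 10^-7)^2 × (1.86 x 10^-7)^3 = 9.89 × 10^-35

Ksp = 9.89 × 10^-35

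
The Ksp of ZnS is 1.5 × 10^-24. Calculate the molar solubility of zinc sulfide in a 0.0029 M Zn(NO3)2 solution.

s = 5.2e-22 M

ZnS(s) ⇌ Zn^2+ + S^2-
Ksp = [Zn^2+][S^2-]
Let s be the molar solubility in this solution. [Zn^2+] = 0.0029 + s ≈ 0.0029, [S^2-] = s (since Zn^2+ from Zn(NO3)2 dominates).
Ksp ≈ 0.0029 × s
s = 5.2 × 10^-22 M
Check: s = 5.2 × 10^-22 ≪ 0.0029, so the approximation is valid.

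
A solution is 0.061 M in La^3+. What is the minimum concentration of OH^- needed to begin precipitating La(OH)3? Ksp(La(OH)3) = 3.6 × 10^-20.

La(OH)3(s) <=> La^3+ + 3 OH^-
Ksp = [La^3+][OH^-]^3
Precipitation begins when Q = Ksp. With [La^3+] = 0.061 M:
3.6 × 10^-20 = (0.061) × [OH^-]^3
[OH^-] = (3.6 × 10^-20 / 6.1 x 10^-2)^(1/3) = 8.4 x 10^-7 M

[OH^-] ≈ 8.4 × 10^-7 M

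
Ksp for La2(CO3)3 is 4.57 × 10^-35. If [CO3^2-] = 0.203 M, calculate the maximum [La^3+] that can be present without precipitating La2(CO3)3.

[La^3+] = 7.39e-17 M

La2(CO3)3(s) ⇌ 2 La^3+ + 3 CO3^2-
Ksp = [La^3+]^2[CO3^2-]^3
Precipitation begins when Q = Ksp. With [CO3^2-] = 0.203 M:
4.57 × 10^-35 = (0.203)^3 × [La^3+]^2
[La^3+] = (4.57 × 10^-35 / 8.365 × 10^-3)^(1/2) = 7.39 × 10^-17 M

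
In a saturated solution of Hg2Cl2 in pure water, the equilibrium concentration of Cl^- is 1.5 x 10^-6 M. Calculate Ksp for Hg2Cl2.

1.7 x 10^-18

Hg2Cl2(s) ⇌ Hg2^2+ + 2 Cl^-
Stoichiometry gives [Hg2^2+] = (1/2)[Cl^-] = 7.50 x 10^-7 M.
Ksp = [Hg2^2+][Cl^-]^2
Ksp = 7.50 x 10^-7 × (1.5 × 10^-6)^2 = 1.7 x 10^-18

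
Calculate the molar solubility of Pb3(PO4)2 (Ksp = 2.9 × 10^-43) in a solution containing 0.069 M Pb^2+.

Pb3(PO4)2(s) ⇌ 3 Pb^2+ + 2 PO4^3-
Ksp = [Pb^2+]^3[PO4^3-]^2
Let s be the molar solubility in this solution. [Pb^2+] = 0.069 + 3s ≈ 0.069, [PO4^3-] = 2s (common-ion effect: Pb^2+ is already 0.069 M).
Ksp ≈ (0.069)^3 × (2s)^2
s = 1.5 × 10^-20 M
Check: 3s = 4.5 x 10^-20 ≪ 0.069, so the approximation is valid.

s = 1.5 × 10^-20 M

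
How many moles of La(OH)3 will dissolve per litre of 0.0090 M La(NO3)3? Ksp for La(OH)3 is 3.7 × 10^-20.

La(OH)3(s) ⇌ La^3+ + 3 OH^-
Ksp = [La^3+][OH^-]^3
Let s be the molar solubility in this solution. [La^3+] = 0.0090 + s ≈ 0.0090, [OH^-] = 3s (since La^3+ from La(NO3)3 dominates).
Ksp ≈ 0.0090 × (3s)^3
s = 5.3 × 10^-7 M
Check: s = 5.3 × 10^-7 ≪ 0.0090, so the approximation is valid.

5.3 × 10^-7 M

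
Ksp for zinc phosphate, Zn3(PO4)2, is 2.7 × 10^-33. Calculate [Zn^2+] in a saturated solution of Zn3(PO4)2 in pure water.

Zn3(PO4)2(s) ⇌ 3 Zn^2+ + 2 PO4^3-
Ksp = [Zn^2+]^3[PO4^3-]^2
If s mol/L of Zn3(PO4)2 dissolves, [Zn^2+] = 3s and [PO4^3-] = 2s.
Substituting: Ksp = (3s)^3(2s)^2 = 108s^5
s^5 = 2.7 × 10^-33 / 108, so s = 1.20 × 10^-7 M
[Zn^2+] = 3s = 3.6 x 10^-7 M

[Zn^2+] ≈ 3.6 × 10^-7 M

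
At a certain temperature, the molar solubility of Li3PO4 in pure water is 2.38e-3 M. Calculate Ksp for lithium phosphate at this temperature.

Li3PO4(s) ⇌ 3 Li^+ + PO4^3-
If s mol/L of Li3PO4 dissolves, [Li^+] = 3s and [PO4^3-] = s.
Ksp = [Li^+]^3[PO4^3-]
Substituting: Ksp = (3s)^3s = 27s^4
Ksp = 27 × (2.38 × 10^-3)^4 = 8.66 × 10^-10

Ksp = 8.66 × 10^-10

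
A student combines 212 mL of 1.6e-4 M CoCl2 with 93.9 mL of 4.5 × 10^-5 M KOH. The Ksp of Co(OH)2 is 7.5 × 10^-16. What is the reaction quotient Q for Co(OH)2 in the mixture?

2.1 × 10^-14

Total volume = 212 + 93.9 = 305.9 mL.
[Co^2+] = 1.6 × 10^-4 × (212/305.9) = 1.11 × 10^-4 M
[OH^-] = 4.5 × 10^-5 × (93.9/305.9) = 1.38 × 10^-5 M
Co(OH)2(s) ⇌ Co^2+(aq) + 2 OH^-(aq), so Q = [Co^2+][OH^-]^2
Q = (1.11 × 10^-4)(1.38 × 10^-5)^2 = 2.1 × 10^-14
Q > Ksp, so Co(OH)2 will precipitate.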